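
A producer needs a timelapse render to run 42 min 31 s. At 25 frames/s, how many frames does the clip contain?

63775 frames

42 min 31 s = 2551 s.
Frames = 2551 × 25 = 63775.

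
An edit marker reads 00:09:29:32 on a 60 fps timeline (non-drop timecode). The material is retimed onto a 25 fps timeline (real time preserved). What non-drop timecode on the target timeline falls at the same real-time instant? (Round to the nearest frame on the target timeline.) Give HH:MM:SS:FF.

00:09:29:13

Source frame index: (0×3600 + 9×60 + 29) × 60 + 32 = 34172.
Real time: 34172 / (60) = 8543/15 s.
Target frame: (8543/15) × (25) = 42715/3 ≈ 14238.333 → 14238.
At 25 labels/s: frame 14238 → 00:09:29:13.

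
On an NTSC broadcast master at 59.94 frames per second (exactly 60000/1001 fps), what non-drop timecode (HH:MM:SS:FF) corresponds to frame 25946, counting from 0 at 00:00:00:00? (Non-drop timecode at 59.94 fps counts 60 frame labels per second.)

25946 ÷ 60 = 432 full seconds, remainder 26 frames.
432 s = 0 h 7 min 12 s.
Timecode: 00:07:12:26.

00:07:12:26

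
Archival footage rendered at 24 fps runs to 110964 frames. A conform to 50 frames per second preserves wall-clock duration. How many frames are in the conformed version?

231175 frames

Target frames = source frames × (target rate / source rate) = 110964 × (50)/(24) = 110964 × 25/12 = 231175.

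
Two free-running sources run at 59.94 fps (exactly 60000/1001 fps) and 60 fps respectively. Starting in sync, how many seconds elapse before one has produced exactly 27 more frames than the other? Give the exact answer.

The gap grows by |60 − 60000/1001| = 60/1001 frames per second.
Time for a 27-frame gap: 27 ÷ (60/1001) = 450.45 s.

450.45 seconds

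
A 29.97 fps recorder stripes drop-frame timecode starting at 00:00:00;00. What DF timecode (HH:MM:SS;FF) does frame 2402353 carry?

Each 10-minute DF block holds 10 × 60 × 30 − 9 × 2 = 17982 frames. 2402353 ÷ 17982 → 133 full blocks, remainder 10747.
Within the partial block the first minute is 1800 frames and each further minute 1798, so 5 further minute boundaries passed. Total skipped labels = 18 × 133 + 2 × 5 = 2404.
Non-drop label index = 2402353 + 2404 = 2404757; at 30 labels/s that is 22:15:58:17, i.e. DF 22:15:58;17.

22:15:58;17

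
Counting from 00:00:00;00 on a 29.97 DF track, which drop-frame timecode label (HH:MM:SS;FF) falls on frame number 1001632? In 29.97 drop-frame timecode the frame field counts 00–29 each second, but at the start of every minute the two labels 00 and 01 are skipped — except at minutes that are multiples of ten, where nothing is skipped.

09:17:01;06

Each 10-minute DF block holds 10 × 60 × 30 − 9 × 2 = 17982 frames. 1001632 ÷ 17982 → 55 full blocks, remainder 12622.
Within the partial block the first minute is 1800 frames and each further minute 1798, so 7 further minute boundaries passed. Total skipped labels = 18 × 55 + 2 × 7 = 1004.
Non-drop label index = 1001632 + 1004 = 1002636; at 30 labels/s that is 09:17:01:06, i.e. DF 09:17:01;06.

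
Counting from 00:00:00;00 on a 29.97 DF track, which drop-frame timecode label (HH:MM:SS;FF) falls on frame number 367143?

03:24:10;11

Each 10-minute DF block holds 10 × 60 × 30 − 9 × 2 = 17982 frames. 367143 ÷ 17982 → 20 full blocks, remainder 7503.
Within the partial block the first minute is 1800 frames and each further minute 1798, so 4 further minute boundaries passed. Total skipped labels = 18 × 20 + 2 × 4 = 368.
Non-drop label index = 367143 + 368 = 367511; at 30 labels/s that is 03:24:10:11, i.e. DF 03:24:10;11.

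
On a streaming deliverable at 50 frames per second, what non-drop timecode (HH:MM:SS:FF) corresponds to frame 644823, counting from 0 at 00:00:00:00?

03:34:56:23

644823 ÷ 50 = 12896 full seconds, remainder 23 frames.
12896 s = 3 h 34 min 56 s.
Timecode: 03:34:56:23.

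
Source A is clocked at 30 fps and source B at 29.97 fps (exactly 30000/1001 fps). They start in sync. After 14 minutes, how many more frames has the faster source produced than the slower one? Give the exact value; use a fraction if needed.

14 min = 840 s.
A emits 30 × 840 = 25200 frames; B emits 30000/1001 × 840 = 3600000/143.
Difference = 3600/143 frames (≈ 25.1748); B is behind A.

3600/143 frames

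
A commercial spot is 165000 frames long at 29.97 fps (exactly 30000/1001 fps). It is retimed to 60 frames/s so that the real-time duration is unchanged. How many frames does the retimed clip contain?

330330 frames

Target frames = source frames × (target rate / source rate) = 165000 × (60)/(30000/1001) = 165000 × 1001/500 = 330330.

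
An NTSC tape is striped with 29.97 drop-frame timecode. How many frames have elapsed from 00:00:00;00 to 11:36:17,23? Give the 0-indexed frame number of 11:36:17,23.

As if non-drop at 30 labels/s: (11 × 3600 + 36 × 60 + 17) × 30 + 23 = 1253333.
Minute boundaries passed: 696; those not divisible by 10: 696 − 69 = 627; dropped labels = 2 × 627 = 1254.
Actual frame index = 1253333 − 1254 = 1252079.

1252079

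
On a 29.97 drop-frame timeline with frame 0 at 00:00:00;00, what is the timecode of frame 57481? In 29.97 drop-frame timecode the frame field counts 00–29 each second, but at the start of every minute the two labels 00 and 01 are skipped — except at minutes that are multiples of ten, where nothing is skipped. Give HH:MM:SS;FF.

00:31:57;27

Ten DF minutes hold 17982 frames, so frame 57481 lies in block 3 (frames 53946–71927) with 3535 frames into that block.
The block's first minute is 1800 frames and the rest 1798 each; 3535 frames reaches minute 1, so 3 × 18 + 1 × 2 = 56 labels have been skipped so far.
Adding those back, label number 57481 + 56 = 57537 at 30 labels/s is 1917 s + 27 f = 0 h 31 min 57 s frame 27, i.e. 00:31:57;27.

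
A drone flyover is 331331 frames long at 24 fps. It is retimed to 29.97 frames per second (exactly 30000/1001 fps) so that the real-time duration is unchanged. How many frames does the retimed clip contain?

413750 frames

Target frames = source frames × (target rate / source rate) = 331331 × (30000/1001)/(24) = 331331 × 1250/1001 = 413750.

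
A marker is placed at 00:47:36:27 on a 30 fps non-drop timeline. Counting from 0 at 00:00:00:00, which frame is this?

Total seconds to the label: (0 × 3600 + 47 × 60 + 36) = 2856.
Frame index = 2856 × 30 + 27 = 85707.

85707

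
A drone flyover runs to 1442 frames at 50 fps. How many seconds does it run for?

28.84 seconds

Running time = 1442 / (50) = 28.84 s.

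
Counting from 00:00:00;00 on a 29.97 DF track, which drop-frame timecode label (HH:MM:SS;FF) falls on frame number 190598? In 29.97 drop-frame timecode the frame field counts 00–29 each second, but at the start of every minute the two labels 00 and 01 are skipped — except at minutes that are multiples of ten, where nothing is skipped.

Each 10-minute DF block holds 10 × 60 × 30 − 9 × 2 = 17982 frames. 190598 ÷ 17982 → 10 full blocks, remainder 10778.
Within the partial block the first minute is 1800 frames and each further minute 1798, so 5 further minute boundaries passed. Total skipped labels = 18 × 10 + 2 × 5 = 190.
Non-drop label index = 190598 + 190 = 190788; at 30 labels/s that is 01:45:59:18, i.e. DF 01:45:59;18.

01:45:59;18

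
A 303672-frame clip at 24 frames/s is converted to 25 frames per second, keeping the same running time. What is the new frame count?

Target frames = source frames × (target rate / source rate) = 303672 × (25)/(24) = 303672 × 25/24 = 316325.

316325 frames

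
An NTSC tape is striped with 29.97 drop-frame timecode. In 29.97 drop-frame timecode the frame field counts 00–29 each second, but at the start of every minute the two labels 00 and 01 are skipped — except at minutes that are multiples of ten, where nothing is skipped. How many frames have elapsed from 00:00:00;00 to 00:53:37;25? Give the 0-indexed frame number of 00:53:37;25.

As if non-drop at 30 labels/s: (0 × 3600 + 53 × 60 + 37) × 30 + 25 = 96535.
Minute boundaries passed: 53; those not divisible by 10: 53 − 5 = 48; dropped labels = 2 × 48 = 96.
Actual frame index = 96535 − 96 = 96439.

96439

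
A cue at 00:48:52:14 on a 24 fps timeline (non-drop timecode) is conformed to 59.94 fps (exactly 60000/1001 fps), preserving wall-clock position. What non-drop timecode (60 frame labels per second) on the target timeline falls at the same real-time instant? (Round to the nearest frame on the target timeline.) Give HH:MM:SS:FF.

Source frame index: (0×3600 + 48×60 + 52) × 24 + 14 = 70382.
Real time: 70382 / (24) = 35191/12 s.
Target frame: (35191/12) × (60000/1001) = 13535000/77 ≈ 175779.221 → 175779.
At 60 labels/s: frame 175779 → 00:48:49:39.

00:48:49:39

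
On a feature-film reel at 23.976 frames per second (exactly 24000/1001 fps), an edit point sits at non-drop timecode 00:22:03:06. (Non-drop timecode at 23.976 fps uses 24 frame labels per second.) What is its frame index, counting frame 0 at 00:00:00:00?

Total seconds to the label: (0 × 3600 + 22 × 60 + 3) = 1323.
Frame index = 1323 × 24 + 6 = 31758.

frame 31758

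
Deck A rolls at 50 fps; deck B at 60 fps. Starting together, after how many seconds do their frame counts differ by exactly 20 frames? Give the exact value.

2 seconds

The gap grows by |60 − 50| = 10 frames per second.
Time for a 20-frame gap: 20 ÷ (10) = 2 s.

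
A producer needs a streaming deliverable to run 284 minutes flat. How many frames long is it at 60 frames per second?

1022400 frames

284 min = 17040 s.
Frames = 17040 × 60 = 1022400.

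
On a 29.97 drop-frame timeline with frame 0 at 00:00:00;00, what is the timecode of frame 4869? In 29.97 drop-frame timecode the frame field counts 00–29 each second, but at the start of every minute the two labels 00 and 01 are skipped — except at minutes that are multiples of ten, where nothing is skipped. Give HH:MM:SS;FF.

Each 10-minute DF block holds 10 × 60 × 30 − 9 × 2 = 17982 frames. 4869 ÷ 17982 → 0 full blocks, remainder 4869.
Within the partial block the first minute is 1800 frames and each further minute 1798, so 2 further minute boundaries passed. Total skipped labels = 18 × 0 + 2 × 2 = 4.
Non-drop label index = 4869 + 4 = 4873; at 30 labels/s that is 00:02:42:13, i.e. DF 00:02:42;13.

00:02:42;13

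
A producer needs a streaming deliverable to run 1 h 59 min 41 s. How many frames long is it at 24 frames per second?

1 h 59 min 41 s = 7181 s.
Frames = 7181 × 24 = 172344.

172344 frames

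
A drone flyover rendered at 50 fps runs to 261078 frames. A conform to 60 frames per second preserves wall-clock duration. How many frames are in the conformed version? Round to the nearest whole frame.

Frames at target rate = 261078 × (60) / (50) = 1566468/5 ≈ 313293.600.
Nearest whole frame: 313294.

313294 frames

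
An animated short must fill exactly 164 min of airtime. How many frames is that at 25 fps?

164 min = 9840 s.
Frames = 9840 × 25 = 246000.

246000 frames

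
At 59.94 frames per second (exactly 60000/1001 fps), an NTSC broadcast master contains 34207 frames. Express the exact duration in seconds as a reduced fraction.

Running time = 34207 ÷ (60000/1001) = 34207 × 1001/60000 = 34241207/60000 s.

34241207/60000 seconds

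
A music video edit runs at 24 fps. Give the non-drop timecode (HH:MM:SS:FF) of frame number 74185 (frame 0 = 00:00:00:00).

00:51:31:01

74185 ÷ 24 = 3091 full seconds, remainder 1 frame.
3091 s = 0 h 51 min 31 s.
Timecode: 00:51:31:01.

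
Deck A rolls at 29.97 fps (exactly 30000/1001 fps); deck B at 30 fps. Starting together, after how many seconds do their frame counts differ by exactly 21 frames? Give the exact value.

The gap grows by |30 − 30000/1001| = 30/1001 frames per second.
Time for a 21-frame gap: 21 ÷ (30/1001) = 700.7 s.

700.7 seconds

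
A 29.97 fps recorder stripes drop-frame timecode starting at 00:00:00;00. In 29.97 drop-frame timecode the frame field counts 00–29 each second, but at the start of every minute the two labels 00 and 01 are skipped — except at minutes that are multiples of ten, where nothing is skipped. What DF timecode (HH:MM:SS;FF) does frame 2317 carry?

Ten DF minutes hold 17982 frames, so frame 2317 lies in block 0 (frames 0–17981) with 2317 frames into that block.
The block's first minute is 1800 frames and the rest 1798 each; 2317 frames reaches minute 1, so 0 × 18 + 1 × 2 = 2 labels have been skipped so far.
Adding those back, label number 2317 + 2 = 2319 at 30 labels/s is 77 s + 9 f = 0 h 1 min 17 s frame 9, i.e. 00:01:17;09.

00:01:17;09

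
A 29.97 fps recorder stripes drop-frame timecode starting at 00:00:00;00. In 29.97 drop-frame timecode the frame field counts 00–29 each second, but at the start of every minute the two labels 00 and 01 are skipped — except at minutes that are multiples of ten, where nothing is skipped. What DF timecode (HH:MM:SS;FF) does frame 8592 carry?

00:04:46;20

Each 10-minute DF block holds 10 × 60 × 30 − 9 × 2 = 17982 frames. 8592 ÷ 17982 → 0 full blocks, remainder 8592.
Within the partial block the first minute is 1800 frames and each further minute 1798, so 4 further minute boundaries passed. Total skipped labels = 18 × 0 + 2 × 4 = 8.
Non-drop label index = 8592 + 8 = 8600; at 30 labels/s that is 00:04:46:20, i.e. DF 00:04:46;20.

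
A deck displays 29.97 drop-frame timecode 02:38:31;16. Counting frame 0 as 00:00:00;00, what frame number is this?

285060

As if non-drop at 30 labels/s: (2 × 3600 + 38 × 60 + 31) × 30 + 16 = 285346.
Minute boundaries passed: 158; those not divisible by 10: 158 − 15 = 143; dropped labels = 2 × 143 = 286.
Actual frame index = 285346 − 286 = 285060.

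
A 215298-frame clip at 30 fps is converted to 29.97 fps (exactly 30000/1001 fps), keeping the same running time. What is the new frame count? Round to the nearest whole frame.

215083 frames

Frames at target rate = 215298 × (30000/1001) / (30) = 215298000/1001 ≈ 215082.917.
Nearest whole frame: 215083.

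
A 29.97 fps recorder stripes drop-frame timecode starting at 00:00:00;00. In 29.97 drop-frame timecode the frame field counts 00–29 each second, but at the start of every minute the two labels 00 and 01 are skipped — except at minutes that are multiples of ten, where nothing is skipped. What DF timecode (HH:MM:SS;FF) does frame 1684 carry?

Each 10-minute DF block holds 10 × 60 × 30 − 9 × 2 = 17982 frames. 1684 ÷ 17982 → 0 full blocks, remainder 1684.
Within the partial block the first minute is 1800 frames and each further minute 1798, so 0 further minute boundaries passed. Total skipped labels = 18 × 0 + 2 × 0 = 0.
Non-drop label index = 1684 + 0 = 1684; at 30 labels/s that is 00:00:56:04, i.e. DF 00:00:56;04.

00:00:56;04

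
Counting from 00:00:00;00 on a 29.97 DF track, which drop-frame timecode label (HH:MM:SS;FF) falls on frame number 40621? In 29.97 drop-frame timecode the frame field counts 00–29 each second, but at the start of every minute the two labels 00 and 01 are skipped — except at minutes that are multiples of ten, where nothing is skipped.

Each 10-minute DF block holds 10 × 60 × 30 − 9 × 2 = 17982 frames. 40621 ÷ 17982 → 2 full blocks, remainder 4657.
Within the partial block the first minute is 1800 frames and each further minute 1798, so 2 further minute boundaries passed. Total skipped labels = 18 × 2 + 2 × 2 = 40.
Non-drop label index = 40621 + 40 = 40661; at 30 labels/s that is 00:22:35:11, i.e. DF 00:22:35;11.

00:22:35;11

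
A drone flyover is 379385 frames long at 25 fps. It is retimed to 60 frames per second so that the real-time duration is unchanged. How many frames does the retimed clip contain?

910524 frames

Target frames = source frames × (target rate / source rate) = 379385 × (60)/(25) = 379385 × 12/5 = 910524.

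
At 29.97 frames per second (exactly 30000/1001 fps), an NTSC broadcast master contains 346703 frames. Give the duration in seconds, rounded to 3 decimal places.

Running time = 346703 × 1001/30000 = 347049703/30000 s ≈ 11568.323 s.

11568.323 seconds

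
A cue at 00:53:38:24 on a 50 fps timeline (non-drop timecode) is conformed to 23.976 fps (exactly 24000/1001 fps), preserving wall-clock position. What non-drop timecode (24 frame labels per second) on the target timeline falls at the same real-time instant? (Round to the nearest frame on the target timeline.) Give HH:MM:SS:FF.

Source frame index: (0×3600 + 53×60 + 38) × 50 + 24 = 160924.
Real time: 160924 / (50) = 80462/25 s.
Target frame: (80462/25) × (24000/1001) = 77243520/1001 ≈ 77166.354 → 77166.
At 24 labels/s: frame 77166 → 00:53:35:06.

00:53:35:06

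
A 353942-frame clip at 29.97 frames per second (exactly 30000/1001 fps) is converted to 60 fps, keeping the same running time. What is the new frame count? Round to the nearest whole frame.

Frames at target rate = 353942 × (60) / (30000/1001) = 177147971/250 ≈ 708591.884.
Nearest whole frame: 708592.

708592 frames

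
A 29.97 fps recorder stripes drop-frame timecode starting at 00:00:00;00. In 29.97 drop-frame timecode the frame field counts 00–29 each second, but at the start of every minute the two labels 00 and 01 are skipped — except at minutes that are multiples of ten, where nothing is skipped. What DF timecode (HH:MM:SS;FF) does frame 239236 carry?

Each 10-minute DF block holds 10 × 60 × 30 − 9 × 2 = 17982 frames. 239236 ÷ 17982 → 13 full blocks, remainder 5470.
Within the partial block the first minute is 1800 frames and each further minute 1798, so 3 further minute boundaries passed. Total skipped labels = 18 × 13 + 2 × 3 = 240.
Non-drop label index = 239236 + 240 = 239476; at 30 labels/s that is 02:13:02:16, i.e. DF 02:13:02;16.

02:13:02;16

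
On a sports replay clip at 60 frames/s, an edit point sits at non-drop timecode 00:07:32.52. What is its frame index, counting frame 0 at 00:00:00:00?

27172

Total seconds to the label: (0 × 3600 + 7 × 60 + 32) = 452.
Frame index = 452 × 60 + 52 = 27172.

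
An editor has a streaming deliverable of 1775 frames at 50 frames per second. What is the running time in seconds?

35.5 seconds

Running time = 1775 / (50) = 35.5 s.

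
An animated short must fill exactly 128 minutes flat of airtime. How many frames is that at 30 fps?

128 min = 7680 s.
Frames = 7680 × 30 = 230400.

230400 frames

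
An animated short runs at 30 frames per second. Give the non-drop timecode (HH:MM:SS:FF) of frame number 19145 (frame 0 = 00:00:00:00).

19145 ÷ 30 = 638 full seconds, remainder 5 frames.
638 s = 0 h 10 min 38 s.
Timecode: 00:10:38:05.

00:10:38:05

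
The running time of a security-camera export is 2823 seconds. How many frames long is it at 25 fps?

70575 frames

Frames = 2823 × 25 = 70575.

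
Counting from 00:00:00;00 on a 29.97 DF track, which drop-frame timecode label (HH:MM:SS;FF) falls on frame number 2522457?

Each 10-minute DF block holds 10 × 60 × 30 − 9 × 2 = 17982 frames. 2522457 ÷ 17982 → 140 full blocks, remainder 4977.
Within the partial block the first minute is 1800 frames and each further minute 1798, so 2 further minute boundaries passed. Total skipped labels = 18 × 140 + 2 × 2 = 2524.
Non-drop label index = 2522457 + 2524 = 2524981; at 30 labels/s that is 23:22:46:01, i.e. DF 23:22:46;01.

23:22:46;01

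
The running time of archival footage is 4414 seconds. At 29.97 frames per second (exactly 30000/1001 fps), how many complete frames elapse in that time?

132287 frames

Frames = 4414 × 30000/1001 = 132420000/1001 ≈ 132287.7123.
Complete frames: 132287.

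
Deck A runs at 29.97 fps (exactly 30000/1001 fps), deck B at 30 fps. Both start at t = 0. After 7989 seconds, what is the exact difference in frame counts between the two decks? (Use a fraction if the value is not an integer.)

A emits 30000/1001 × 7989 = 239670000/1001 frames; B emits 30 × 7989 = 239670.
Difference = 239670/1001 frames (≈ 239.4306); B is ahead of A.

239670/1001 frames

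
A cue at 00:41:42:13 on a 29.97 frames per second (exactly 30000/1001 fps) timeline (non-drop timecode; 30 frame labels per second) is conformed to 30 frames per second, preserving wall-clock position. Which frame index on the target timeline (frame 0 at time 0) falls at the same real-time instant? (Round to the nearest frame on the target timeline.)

Source frame index: (0×3600 + 41×60 + 42) × 30 + 13 = 75073.
Real time: 75073 / (30000/1001) = 75148073/30000 s.
Target frame: (75148073/30000) × (30) = 75148073/1000 ≈ 75148.073 → 75148.

frame 75148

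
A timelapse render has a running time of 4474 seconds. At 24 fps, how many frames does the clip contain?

107376 frames

Frames = 4474 × 24 = 107376.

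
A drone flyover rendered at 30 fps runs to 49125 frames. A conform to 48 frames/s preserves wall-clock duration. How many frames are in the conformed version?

78600 frames

Target frames = source frames × (target rate / source rate) = 49125 × (48)/(30) = 49125 × 8/5 = 78600.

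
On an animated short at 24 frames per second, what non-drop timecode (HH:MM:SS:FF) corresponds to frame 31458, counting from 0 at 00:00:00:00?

31458 ÷ 24 = 1310 full seconds, remainder 18 frames.
1310 s = 0 h 21 min 50 s.
Timecode: 00:21:50:18.

00:21:50:18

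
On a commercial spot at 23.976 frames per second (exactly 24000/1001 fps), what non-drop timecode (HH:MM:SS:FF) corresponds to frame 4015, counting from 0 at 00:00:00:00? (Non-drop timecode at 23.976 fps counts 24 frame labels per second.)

00:02:47:07

4015 ÷ 24 = 167 full seconds, remainder 7 frames.
167 s = 0 h 2 min 47 s.
Timecode: 00:02:47:07.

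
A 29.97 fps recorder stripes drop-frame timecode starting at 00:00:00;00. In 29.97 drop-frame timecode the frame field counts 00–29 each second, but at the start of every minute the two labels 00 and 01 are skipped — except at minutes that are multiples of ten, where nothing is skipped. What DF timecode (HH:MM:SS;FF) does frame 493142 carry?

Each 10-minute DF block holds 10 × 60 × 30 − 9 × 2 = 17982 frames. 493142 ÷ 17982 → 27 full blocks, remainder 7628.
Within the partial block the first minute is 1800 frames and each further minute 1798, so 4 further minute boundaries passed. Total skipped labels = 18 × 27 + 2 × 4 = 494.
Non-drop label index = 493142 + 494 = 493636; at 30 labels/s that is 04:34:14:16, i.e. DF 04:34:14;16.

04:34:14;16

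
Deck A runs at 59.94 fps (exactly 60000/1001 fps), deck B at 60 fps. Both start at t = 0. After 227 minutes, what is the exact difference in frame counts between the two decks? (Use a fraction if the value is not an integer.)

227 min = 13620 s.
A emits 60000/1001 × 13620 = 817200000/1001 frames; B emits 60 × 13620 = 817200.
Difference = 817200/1001 frames (≈ 816.3836); B is ahead of A.

817200/1001 frames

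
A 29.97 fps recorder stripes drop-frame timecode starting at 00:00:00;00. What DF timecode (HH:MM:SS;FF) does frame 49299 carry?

00:27:24;29

Ten DF minutes hold 17982 frames, so frame 49299 lies in block 2 (frames 35964–53945) with 13335 frames into that block.
The block's first minute is 1800 frames and the rest 1798 each; 13335 frames reaches minute 7, so 2 × 18 + 7 × 2 = 50 labels have been skipped so far.
Adding those back, label number 49299 + 50 = 49349 at 30 labels/s is 1644 s + 29 f = 0 h 27 min 24 s frame 29, i.e. 00:27:24;29.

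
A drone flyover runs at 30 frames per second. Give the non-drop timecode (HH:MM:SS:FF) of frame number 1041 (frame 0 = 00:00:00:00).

1041 ÷ 30 = 34 full seconds, remainder 21 frames.
34 s = 0 h 0 min 34 s.
Timecode: 00:00:34:21.

00:00:34:21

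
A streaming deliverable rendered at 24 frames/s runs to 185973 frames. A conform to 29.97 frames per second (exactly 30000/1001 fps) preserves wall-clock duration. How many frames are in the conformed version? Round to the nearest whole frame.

232234 frames

Frames at target rate = 185973 × (30000/1001) / (24) = 232466250/1001 ≈ 232234.016.
Nearest whole frame: 232234.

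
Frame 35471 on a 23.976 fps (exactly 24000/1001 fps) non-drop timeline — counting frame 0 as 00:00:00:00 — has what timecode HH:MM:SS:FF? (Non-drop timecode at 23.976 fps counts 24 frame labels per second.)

00:24:37:23

35471 ÷ 24 = 1477 full seconds, remainder 23 frames.
1477 s = 0 h 24 min 37 s.
Timecode: 00:24:37:23.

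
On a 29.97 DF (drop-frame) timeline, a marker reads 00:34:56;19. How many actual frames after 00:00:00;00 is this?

62837

As if non-drop at 30 labels/s: (0 × 3600 + 34 × 60 + 56) × 30 + 19 = 62899.
Minute boundaries passed: 34; those not divisible by 10: 34 − 3 = 31; dropped labels = 2 × 31 = 62.
Actual frame index = 62899 − 62 = 62837.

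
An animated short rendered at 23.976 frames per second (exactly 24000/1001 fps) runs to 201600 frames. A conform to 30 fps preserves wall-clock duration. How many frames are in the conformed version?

Target frames = source frames × (target rate / source rate) = 201600 × (30)/(24000/1001) = 201600 × 1001/800 = 252252.

252252 frames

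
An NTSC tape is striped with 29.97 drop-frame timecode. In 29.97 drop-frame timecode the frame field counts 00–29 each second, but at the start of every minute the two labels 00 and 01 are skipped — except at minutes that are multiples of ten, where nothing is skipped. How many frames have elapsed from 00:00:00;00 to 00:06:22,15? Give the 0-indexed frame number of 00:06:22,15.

11463

As if non-drop at 30 labels/s: (0 × 3600 + 6 × 60 + 22) × 30 + 15 = 11475.
Minute boundaries passed: 6; those not divisible by 10: 6 − 0 = 6; dropped labels = 2 × 6 = 12.
Actual frame index = 11475 − 12 = 11463.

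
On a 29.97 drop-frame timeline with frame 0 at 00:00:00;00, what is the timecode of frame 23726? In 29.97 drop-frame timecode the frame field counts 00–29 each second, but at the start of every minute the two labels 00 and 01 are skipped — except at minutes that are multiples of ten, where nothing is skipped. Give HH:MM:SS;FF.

00:13:11;20

Each 10-minute DF block holds 10 × 60 × 30 − 9 × 2 = 17982 frames. 23726 ÷ 17982 → 1 full block, remainder 5744.
Within the partial block the first minute is 1800 frames and each further minute 1798, so 3 further minute boundaries passed. Total skipped labels = 18 × 1 + 2 × 3 = 24.
Non-drop label index = 23726 + 24 = 23750; at 30 labels/s that is 00:13:11:20, i.e. DF 00:13:11;20.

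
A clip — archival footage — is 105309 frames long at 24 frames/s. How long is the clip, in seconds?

Running time = 105309 / (24) = 4387.875 s.

4387.875 seconds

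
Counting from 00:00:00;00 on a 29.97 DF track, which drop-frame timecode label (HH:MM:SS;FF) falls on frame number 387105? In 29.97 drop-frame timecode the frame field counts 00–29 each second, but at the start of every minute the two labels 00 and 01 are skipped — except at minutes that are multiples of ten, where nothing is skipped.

Ten DF minutes hold 17982 frames, so frame 387105 lies in block 21 (frames 377622–395603) with 9483 frames into that block.
The block's first minute is 1800 frames and the rest 1798 each; 9483 frames reaches minute 5, so 21 × 18 + 5 × 2 = 388 labels have been skipped so far.
Adding those back, label number 387105 + 388 = 387493 at 30 labels/s is 12916 s + 13 f = 3 h 35 min 16 s frame 13, i.e. 03:35:16;13.

03:35:16;13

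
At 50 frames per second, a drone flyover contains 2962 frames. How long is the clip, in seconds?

Running time = 2962 / (50) = 59.24 s.

59.24 seconds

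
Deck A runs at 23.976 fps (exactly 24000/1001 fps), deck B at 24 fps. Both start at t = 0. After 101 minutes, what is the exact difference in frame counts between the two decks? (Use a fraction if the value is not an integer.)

145440/1001 frames

101 min = 6060 s.
A emits 24000/1001 × 6060 = 145440000/1001 frames; B emits 24 × 6060 = 145440.
Difference = 145440/1001 frames (≈ 145.2947); B is ahead of A.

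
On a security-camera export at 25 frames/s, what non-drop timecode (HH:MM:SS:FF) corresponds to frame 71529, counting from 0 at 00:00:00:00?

71529 ÷ 25 = 2861 full seconds, remainder 4 frames.
2861 s = 0 h 47 min 41 s.
Timecode: 00:47:41:04.

00:47:41:04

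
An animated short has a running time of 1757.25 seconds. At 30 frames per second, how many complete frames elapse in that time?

Frames = 1757.25 × 30 = 105435/2 ≈ 52717.5000.
Complete frames: 52717.

52717 frames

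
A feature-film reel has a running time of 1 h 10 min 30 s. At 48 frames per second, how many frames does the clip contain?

203040 frames

1 h 10 min 30 s = 4230 s.
Frames = 4230 × 48 = 203040.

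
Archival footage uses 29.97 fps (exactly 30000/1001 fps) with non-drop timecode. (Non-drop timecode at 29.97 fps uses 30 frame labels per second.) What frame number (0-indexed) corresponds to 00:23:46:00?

Total seconds to the label: (0 × 3600 + 23 × 60 + 46) = 1426.
Frame index = 1426 × 30 + 0 = 42780.

frame 42780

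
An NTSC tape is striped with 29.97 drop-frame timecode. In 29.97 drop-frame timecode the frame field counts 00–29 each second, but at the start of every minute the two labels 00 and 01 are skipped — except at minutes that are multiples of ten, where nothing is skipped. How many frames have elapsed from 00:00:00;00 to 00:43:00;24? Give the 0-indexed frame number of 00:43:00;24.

As if non-drop at 30 labels/s: (0 × 3600 + 43 × 60 + 0) × 30 + 24 = 77424.
Minute boundaries passed: 43; those not divisible by 10: 43 − 4 = 39; dropped labels = 2 × 39 = 78.
Actual frame index = 77424 − 78 = 77346.

77346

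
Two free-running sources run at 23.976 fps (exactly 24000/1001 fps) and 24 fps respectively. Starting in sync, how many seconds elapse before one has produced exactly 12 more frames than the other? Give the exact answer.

The gap grows by |24 − 24000/1001| = 24/1001 frames per second.
Time for a 12-frame gap: 12 ÷ (24/1001) = 500.5 s.

500.5 seconds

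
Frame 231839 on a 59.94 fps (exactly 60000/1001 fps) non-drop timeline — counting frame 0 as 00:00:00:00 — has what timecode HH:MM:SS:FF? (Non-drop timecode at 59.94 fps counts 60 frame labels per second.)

01:04:23:59

231839 ÷ 60 = 3863 full seconds, remainder 59 frames.
3863 s = 1 h 4 min 23 s.
Timecode: 01:04:23:59.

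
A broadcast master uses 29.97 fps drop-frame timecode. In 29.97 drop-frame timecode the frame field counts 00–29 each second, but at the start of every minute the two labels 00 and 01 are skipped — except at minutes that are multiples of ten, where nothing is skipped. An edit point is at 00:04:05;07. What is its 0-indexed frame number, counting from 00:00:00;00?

7349

As if non-drop at 30 labels/s: (0 × 3600 + 4 × 60 + 5) × 30 + 7 = 7357.
Minute boundaries passed: 4; those not divisible by 10: 4 − 0 = 4; dropped labels = 2 × 4 = 8.
Actual frame index = 7357 − 8 = 7349.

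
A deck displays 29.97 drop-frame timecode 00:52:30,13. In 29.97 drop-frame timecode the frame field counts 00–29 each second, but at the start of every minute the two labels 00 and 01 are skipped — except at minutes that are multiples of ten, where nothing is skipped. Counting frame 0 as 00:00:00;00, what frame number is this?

As if non-drop at 30 labels/s: (0 × 3600 + 52 × 60 + 30) × 30 + 13 = 94513.
Minute boundaries passed: 52; those not divisible by 10: 52 − 5 = 47; dropped labels = 2 × 47 = 94.
Actual frame index = 94513 − 94 = 94419.

94419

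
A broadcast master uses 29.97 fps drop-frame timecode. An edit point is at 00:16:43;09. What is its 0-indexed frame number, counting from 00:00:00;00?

Complete 10-minute blocks: 1, each 17982 frames → 17982.
Remaining 6 whole minutes in the current block: 1800 + 5 × 1798 = 10790 frames.
Within the current minute: 43 × 30 + 9 − 2 = 1297 (labels ;00/;01 skipped at this minute). Total = 17982 + 10790 + 1297 = 30069.

30069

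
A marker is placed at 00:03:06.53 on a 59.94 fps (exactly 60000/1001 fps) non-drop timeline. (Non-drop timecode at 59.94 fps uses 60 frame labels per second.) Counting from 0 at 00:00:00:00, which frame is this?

11213

Total seconds to the label: (0 × 3600 + 3 × 60 + 6) = 186.
Frame index = 186 × 60 + 53 = 11213.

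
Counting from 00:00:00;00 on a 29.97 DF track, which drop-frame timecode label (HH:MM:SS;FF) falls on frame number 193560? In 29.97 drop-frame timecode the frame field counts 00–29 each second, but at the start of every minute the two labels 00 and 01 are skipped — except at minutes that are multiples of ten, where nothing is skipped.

Ten DF minutes hold 17982 frames, so frame 193560 lies in block 10 (frames 179820–197801) with 13740 frames into that block.
The block's first minute is 1800 frames and the rest 1798 each; 13740 frames reaches minute 7, so 10 × 18 + 7 × 2 = 194 labels have been skipped so far.
Adding those back, label number 193560 + 194 = 193754 at 30 labels/s is 6458 s + 14 f = 1 h 47 min 38 s frame 14, i.e. 01:47:38;14.

01:47:38;14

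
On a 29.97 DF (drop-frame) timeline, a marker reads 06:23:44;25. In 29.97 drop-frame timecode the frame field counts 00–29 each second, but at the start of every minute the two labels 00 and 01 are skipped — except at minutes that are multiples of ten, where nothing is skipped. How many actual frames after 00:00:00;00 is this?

690055

Complete 10-minute blocks: 38, each 17982 frames → 683316.
Remaining 3 whole minutes in the current block: 1800 + 2 × 1798 = 5396 frames.
Within the current minute: 44 × 30 + 25 − 2 = 1343 (labels ;00/;01 skipped at this minute). Total = 683316 + 5396 + 1343 = 690055.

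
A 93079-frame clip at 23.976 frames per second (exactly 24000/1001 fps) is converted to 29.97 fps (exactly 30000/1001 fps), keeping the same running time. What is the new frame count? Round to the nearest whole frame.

Frames at target rate = 93079 × (30000/1001) / (24000/1001) = 465395/4 ≈ 116348.750.
Nearest whole frame: 116349.

116349 frames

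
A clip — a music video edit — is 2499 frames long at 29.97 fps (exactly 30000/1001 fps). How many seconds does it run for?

83.3833 seconds

Running time = 2499 / (30000/1001) = 83.3833 s.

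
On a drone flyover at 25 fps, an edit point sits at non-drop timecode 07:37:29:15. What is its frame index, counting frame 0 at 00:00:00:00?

Total seconds to the label: (7 × 3600 + 37 × 60 + 29) = 27449.
Frame index = 27449 × 25 + 15 = 686240.

686240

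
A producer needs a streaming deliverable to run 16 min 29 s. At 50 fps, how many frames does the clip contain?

49450 frames

16 min 29 s = 989 s.
Frames = 989 × 50 = 49450.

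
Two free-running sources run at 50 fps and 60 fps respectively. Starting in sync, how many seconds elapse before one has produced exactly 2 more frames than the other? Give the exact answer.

The gap grows by |60 − 50| = 10 frames per second.
Time for a 2-frame gap: 2 ÷ (10) = 0.2 s.

0.2 seconds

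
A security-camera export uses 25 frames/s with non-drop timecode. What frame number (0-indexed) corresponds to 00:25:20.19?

frame 38019

Total seconds to the label: (0 × 3600 + 25 × 60 + 20) = 1520.
Frame index = 1520 × 25 + 19 = 38019.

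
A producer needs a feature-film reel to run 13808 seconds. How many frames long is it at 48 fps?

Frames = 13808 × 48 = 662784.

662784 frames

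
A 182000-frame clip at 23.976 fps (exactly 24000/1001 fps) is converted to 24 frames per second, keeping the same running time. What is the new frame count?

Target frames = source frames × (target rate / source rate) = 182000 × (24)/(24000/1001) = 182000 × 1001/1000 = 182182.

182182 frames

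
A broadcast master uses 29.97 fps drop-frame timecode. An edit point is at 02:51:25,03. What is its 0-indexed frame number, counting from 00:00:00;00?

308245

As if non-drop at 30 labels/s: (2 × 3600 + 51 × 60 + 25) × 30 + 3 = 308553.
Minute boundaries passed: 171; those not divisible by 10: 171 − 17 = 154; dropped labels = 2 × 154 = 308.
Actual frame index = 308553 − 308 = 308245.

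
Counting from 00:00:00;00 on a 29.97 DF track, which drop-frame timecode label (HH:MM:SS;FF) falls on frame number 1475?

00:00:49;05

Ten DF minutes hold 17982 frames, so frame 1475 lies in block 0 (frames 0–17981) with 1475 frames into that block.
The block's first minute is 1800 frames and the rest 1798 each; 1475 frames reaches minute 0, so 0 × 18 + 0 × 2 = 0 labels have been skipped so far.
Adding those back, label number 1475 + 0 = 1475 at 30 labels/s is 49 s + 5 f = 0 h 0 min 49 s frame 5, i.e. 00:00:49;05.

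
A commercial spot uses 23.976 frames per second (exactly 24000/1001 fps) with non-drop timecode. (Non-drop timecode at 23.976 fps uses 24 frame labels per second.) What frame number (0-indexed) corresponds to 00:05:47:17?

Total seconds to the label: (0 × 3600 + 5 × 60 + 47) = 347.
Frame index = 347 × 24 + 17 = 8345.

frame 8345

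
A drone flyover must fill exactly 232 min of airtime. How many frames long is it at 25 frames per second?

348000 frames

232 min = 13920 s.
Frames = 13920 × 25 = 348000.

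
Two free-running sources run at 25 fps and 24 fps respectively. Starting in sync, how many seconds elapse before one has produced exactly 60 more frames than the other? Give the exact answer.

60 seconds

The gap grows by |24 − 25| = 1 frame per second.
Time for a 60-frame gap: 60 ÷ (1) = 60 s.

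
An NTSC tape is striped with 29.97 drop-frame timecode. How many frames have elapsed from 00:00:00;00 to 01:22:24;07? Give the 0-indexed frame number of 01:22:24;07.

148179

As if non-drop at 30 labels/s: (1 × 3600 + 22 × 60 + 24) × 30 + 7 = 148327.
Minute boundaries passed: 82; those not divisible by 10: 82 − 8 = 74; dropped labels = 2 × 74 = 148.
Actual frame index = 148327 − 148 = 148179.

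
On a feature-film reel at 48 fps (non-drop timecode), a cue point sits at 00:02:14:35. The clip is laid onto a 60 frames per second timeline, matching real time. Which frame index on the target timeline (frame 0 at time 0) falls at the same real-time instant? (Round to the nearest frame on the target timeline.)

frame 8084

Source frame index: (0×3600 + 2×60 + 14) × 48 + 35 = 6467.
Real time: 6467 / (48) = 6467/48 s.
Target frame: (6467/48) × (60) = 32335/4 ≈ 8083.750 → 8084.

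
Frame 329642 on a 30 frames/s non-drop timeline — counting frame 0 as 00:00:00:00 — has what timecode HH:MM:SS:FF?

03:03:08:02

329642 ÷ 30 = 10988 full seconds, remainder 2 frames.
10988 s = 3 h 3 min 8 s.
Timecode: 03:03:08:02.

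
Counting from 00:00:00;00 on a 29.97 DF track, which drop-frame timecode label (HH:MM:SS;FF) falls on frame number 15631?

Each 10-minute DF block holds 10 × 60 × 30 − 9 × 2 = 17982 frames. 15631 ÷ 17982 → 0 full blocks, remainder 15631.
Within the partial block the first minute is 1800 frames and each further minute 1798, so 8 further minute boundaries passed. Total skipped labels = 18 × 0 + 2 × 8 = 16.
Non-drop label index = 15631 + 16 = 15647; at 30 labels/s that is 00:08:41:17, i.e. DF 00:08:41;17.

00:08:41;17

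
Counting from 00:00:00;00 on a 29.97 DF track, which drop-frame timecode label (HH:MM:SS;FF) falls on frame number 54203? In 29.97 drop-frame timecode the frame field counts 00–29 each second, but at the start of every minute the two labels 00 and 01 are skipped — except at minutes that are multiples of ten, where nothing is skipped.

Each 10-minute DF block holds 10 × 60 × 30 − 9 × 2 = 17982 frames. 54203 ÷ 17982 → 3 full blocks, remainder 257.
Within the partial block the first minute is 1800 frames and each further minute 1798, so 0 further minute boundaries passed. Total skipped labels = 18 × 3 + 2 × 0 = 54.
Non-drop label index = 54203 + 54 = 54257; at 30 labels/s that is 00:30:08:17, i.e. DF 00:30:08;17.

00:30:08;17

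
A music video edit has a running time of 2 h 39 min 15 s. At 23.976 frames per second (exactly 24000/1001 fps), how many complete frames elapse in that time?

229090 frames

2 h 39 min 15 s = 9555 s.
Frames = 9555 × 24000/1001 = 2520000/11 ≈ 229090.9091.
Complete frames: 229090.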